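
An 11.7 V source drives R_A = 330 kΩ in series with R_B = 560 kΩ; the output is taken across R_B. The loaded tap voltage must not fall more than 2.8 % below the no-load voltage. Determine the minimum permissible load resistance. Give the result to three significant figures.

R_L(min) ≈ 7.21 MΩ

Output resistance R_th = R_A‖R_B = (330 × 560)/890.0 = 207.6 kΩ.
The fractional drop is R_th/(R_th + R_L); requiring this ≤ 0.0280 gives R_L ≥ R_th(1/0.0280 − 1) = 207.6 × 34.71 = 7.21 MΩ.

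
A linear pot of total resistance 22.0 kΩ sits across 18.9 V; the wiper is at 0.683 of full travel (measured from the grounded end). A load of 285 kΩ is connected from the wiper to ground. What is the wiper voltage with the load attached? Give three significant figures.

V ≈ 12.7 V

The wiper splits the pot into (1−α)R = 6.974 kΩ above and αR = 15.03 kΩ below.
Lower section ‖ load = 14.27 kΩ.
V_wiper = 18.9 × 14.27/(6.974 + 14.27) = 12.7 V.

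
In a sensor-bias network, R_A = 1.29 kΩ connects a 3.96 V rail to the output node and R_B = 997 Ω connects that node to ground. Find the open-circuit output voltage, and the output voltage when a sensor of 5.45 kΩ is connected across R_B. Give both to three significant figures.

Open-circuit: V = 3.96 × 997/(1290 + 997) = 1.73 V.
With the load, R_B becomes R_B‖R_L = 842.8 Ω, so V = 3.96 × 842.8/2133 = 1.56 V.

Unloaded: 1.73 V; loaded: 1.56 V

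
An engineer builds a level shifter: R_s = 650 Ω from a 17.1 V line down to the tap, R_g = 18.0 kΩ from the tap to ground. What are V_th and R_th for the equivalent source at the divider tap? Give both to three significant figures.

V_th = 16.5 V, R_th = 627 Ω

V_th is the open-circuit tap voltage: 17.1 × 18000/(650 + 18000) = 16.5 V.
With the supply zeroed, R_s and R_g appear in parallel from the tap: R_th = R_s‖R_g = (650 × 18000)/18650 = 627 Ω.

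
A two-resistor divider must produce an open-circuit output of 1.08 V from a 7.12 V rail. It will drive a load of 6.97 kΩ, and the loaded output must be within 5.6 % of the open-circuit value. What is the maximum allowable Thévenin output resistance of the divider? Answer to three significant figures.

R_th ≤ 413 Ω

Loading drop = R_th/(R_th + R_L) ≤ 0.0560, so R_th ≤ R_L · ε/(1−ε) = 6.97 kΩ × 0.0560/0.9440 = 413 Ω.
(Any R1, R2 with R2/(R1+R2) = 0.152 and R1‖R2 ≤ 413 Ω will meet the spec.)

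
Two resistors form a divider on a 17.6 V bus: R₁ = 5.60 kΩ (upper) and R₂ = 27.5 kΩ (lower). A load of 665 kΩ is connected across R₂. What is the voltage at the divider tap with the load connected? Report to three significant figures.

The load sits in parallel with R₂: R₂‖R_L = (27.5 × 665) / (27.5 + 665) = 26.41 kΩ.
V_out = 17.6 × 26.41 / (5.60 + 26.41) = 17.6 × 26.41/32.01 = 14.5 V.
(Unloaded it would have been 14.6 V.)

V_out ≈ 14.5 V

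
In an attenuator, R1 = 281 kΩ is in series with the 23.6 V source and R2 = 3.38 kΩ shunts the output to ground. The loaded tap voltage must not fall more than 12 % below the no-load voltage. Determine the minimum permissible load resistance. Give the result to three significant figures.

R_L(min) ≈ 24.5 kΩ

Output resistance R_th = R1‖R2 = (281 × 3.38)/284.4 = 3.340 kΩ.
The fractional drop is R_th/(R_th + R_L); requiring this ≤ 0.120 gives R_L ≥ R_th(1/0.120 − 1) = 3.340 × 7.333 = 24.5 kΩ.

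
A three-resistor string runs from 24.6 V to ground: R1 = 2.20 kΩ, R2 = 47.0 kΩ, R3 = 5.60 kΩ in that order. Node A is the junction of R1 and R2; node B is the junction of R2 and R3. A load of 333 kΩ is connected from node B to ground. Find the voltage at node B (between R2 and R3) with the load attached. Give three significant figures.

At node B, R3 is in parallel with the load: R3‖R_L = 5.507 kΩ.
Below node A the resistance is R2 + (R3‖R_L) = 52.51 kΩ, so V_A = 24.6 × 52.51/54.71 = 23.61 V.
Then V_B = V_A × (R3‖R_L)/(R2 + R3‖R_L) = 23.61 × 5.507/52.51 = 2.48 V.

V ≈ 2.48 V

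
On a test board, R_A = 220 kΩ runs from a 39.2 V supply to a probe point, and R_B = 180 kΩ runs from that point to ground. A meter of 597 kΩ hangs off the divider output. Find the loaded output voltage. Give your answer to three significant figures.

V_out ≈ 15.1 V

The load sits in parallel with R_B: R_B‖R_L = (180 × 597) / (180 + 597) = 138.3 kΩ.
V_out = 39.2 × 138.3 / (220 + 138.3) = 39.2 × 138.3/358.3 = 15.1 V.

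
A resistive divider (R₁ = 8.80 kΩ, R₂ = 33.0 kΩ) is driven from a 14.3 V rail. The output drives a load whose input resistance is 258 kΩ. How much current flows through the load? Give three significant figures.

R₂‖R_L = 29.26 kΩ; V_out = 14.3 × 29.26/38.06 = 10.99 V.
I_L = V_out / R_L = 10.99 / 258 kΩ = 0.0426 mA.

I_L ≈ 0.0426 mA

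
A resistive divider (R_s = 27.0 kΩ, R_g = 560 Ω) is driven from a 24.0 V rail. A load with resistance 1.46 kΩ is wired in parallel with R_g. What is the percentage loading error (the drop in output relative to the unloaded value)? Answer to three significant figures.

27.3 %

Unloaded V = 24.0 × 560/27560 = 0.4877 V.
Loaded: R_g‖R_L = 404.8 Ω, giving V = 24.0 × 404.8/27400 = 0.3545 V.
Drop = (0.4877 − 0.3545) / 0.4877 = 27.3 %.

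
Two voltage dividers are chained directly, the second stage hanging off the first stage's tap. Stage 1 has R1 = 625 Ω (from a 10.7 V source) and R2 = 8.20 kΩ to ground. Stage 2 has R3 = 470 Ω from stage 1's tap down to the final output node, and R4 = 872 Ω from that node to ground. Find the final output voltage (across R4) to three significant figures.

V_out ≈ 4.51 V

Stage 2 presents R3+R4 = 1342 Ω as a load on stage 1's tap.
Stage 1's lower leg becomes R2‖(R3+R4) = 1153 Ω, so V_mid = 10.7 × 1153/1778 = 6.939 V.
Stage 2 is itself unloaded: V_out = V_mid × R4/(R3+R4) = 6.939 × 872/1342 = 4.51 V.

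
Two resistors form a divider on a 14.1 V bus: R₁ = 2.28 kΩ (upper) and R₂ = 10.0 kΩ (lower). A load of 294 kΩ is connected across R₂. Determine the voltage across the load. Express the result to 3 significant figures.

V_out ≈ 11.4 V

The load sits in parallel with R₂: R₂‖R_L = (10.0 × 294) / (10.0 + 294) = 9.671 kΩ.
V_out = 14.1 × 9.671 / (2.28 + 9.671) = 14.1 × 9.671/11.95 = 11.4 V.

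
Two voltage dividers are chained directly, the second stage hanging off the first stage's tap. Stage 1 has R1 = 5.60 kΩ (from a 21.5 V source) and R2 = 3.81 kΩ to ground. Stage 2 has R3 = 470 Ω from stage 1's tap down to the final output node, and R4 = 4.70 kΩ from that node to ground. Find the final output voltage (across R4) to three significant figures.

Stage 2 presents R3+R4 = 5170 Ω as a load on stage 1's tap.
Stage 1's lower leg becomes R2‖(R3+R4) = 2194 Ω, so V_mid = 21.5 × 2194/7794 = 6.051 V.
Stage 2 is itself unloaded: V_out = V_mid × R4/(R3+R4) = 6.051 × 4700/5170 = 5.50 V.

V_out ≈ 5.50 V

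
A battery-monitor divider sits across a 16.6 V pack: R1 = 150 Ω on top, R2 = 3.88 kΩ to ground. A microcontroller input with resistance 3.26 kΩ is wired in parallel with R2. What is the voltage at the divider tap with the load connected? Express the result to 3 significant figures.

V_out ≈ 15.3 V

The load sits in parallel with R2: R2‖R_L = (3880 × 3260) / (3880 + 3260) = 1772 Ω.
V_out = 16.6 × 1772 / (150 + 1772) = 16.6 × 1772/1922 = 15.3 V.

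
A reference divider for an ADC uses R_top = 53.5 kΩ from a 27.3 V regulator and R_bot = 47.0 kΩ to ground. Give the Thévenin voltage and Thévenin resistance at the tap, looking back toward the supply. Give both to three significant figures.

V_th = 12.8 V, R_th = 25.0 kΩ

V_th is the open-circuit tap voltage: 27.3 × 47.0/(53.5 + 47.0) = 12.8 V.
With the supply zeroed, R_top and R_bot appear in parallel from the tap: R_th = R_top‖R_bot = (53.5 × 47.0)/100.5 = 25.0 kΩ.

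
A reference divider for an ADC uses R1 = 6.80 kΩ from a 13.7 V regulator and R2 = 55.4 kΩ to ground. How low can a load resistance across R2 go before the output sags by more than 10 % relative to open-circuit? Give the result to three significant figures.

R_L(min) ≈ 54.5 kΩ

Output resistance R_th = R1‖R2 = (6.80 × 55.4)/62.20 = 6.057 kΩ.
The fractional drop is R_th/(R_th + R_L); requiring this ≤ 0.100 gives R_L ≥ R_th(1/0.100 − 1) = 6.057 × 9.000 = 54.5 kΩ.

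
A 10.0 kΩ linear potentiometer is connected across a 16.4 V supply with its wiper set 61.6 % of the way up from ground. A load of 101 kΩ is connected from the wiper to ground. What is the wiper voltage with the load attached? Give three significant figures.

V ≈ 9.87 V

The wiper splits the pot into (1−α)R = 3.840 kΩ above and αR = 6.160 kΩ below.
Lower section ‖ load = 5.806 kΩ.
V_wiper = 16.4 × 5.806/(3.840 + 5.806) = 9.87 V.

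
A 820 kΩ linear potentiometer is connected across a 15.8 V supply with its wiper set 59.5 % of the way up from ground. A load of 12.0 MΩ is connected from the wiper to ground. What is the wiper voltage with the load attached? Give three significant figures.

V ≈ 9.25 V

The wiper splits the pot into (1−α)R = 332.1 kΩ above and αR = 487.9 kΩ below.
Lower section ‖ load = 468.8 kΩ.
V_wiper = 15.8 × 468.8/(332.1 + 468.8) = 9.25 V.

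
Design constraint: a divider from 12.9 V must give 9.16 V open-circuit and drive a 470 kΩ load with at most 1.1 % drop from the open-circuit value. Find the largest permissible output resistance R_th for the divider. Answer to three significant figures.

R_th ≤ 5.23 kΩ

Loading drop = R_th/(R_th + R_L) ≤ 0.0110, so R_th ≤ R_L · ε/(1−ε) = 470 kΩ × 0.0110/0.9890 = 5.23 kΩ.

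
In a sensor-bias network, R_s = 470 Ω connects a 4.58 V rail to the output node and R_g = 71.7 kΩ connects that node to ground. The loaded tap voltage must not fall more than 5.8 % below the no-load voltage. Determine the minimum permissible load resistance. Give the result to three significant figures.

Output resistance R_th = R_s‖R_g = (470 × 71700)/72170 = 466.9 Ω.
The fractional drop is R_th/(R_th + R_L); requiring this ≤ 0.0580 gives R_L ≥ R_th(1/0.0580 − 1) = 466.9 × 16.24 = 7.58 kΩ.

R_L(min) ≈ 7.58 kΩ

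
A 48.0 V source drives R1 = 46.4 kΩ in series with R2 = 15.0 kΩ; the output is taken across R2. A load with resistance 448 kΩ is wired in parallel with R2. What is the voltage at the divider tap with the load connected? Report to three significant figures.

The load sits in parallel with R2: R2‖R_L = (15.0 × 448) / (15.0 + 448) = 14.51 kΩ.
V_out = 48.0 × 14.51 / (46.4 + 14.51) = 48.0 × 14.51/60.91 = 11.4 V.

V_out ≈ 11.4 V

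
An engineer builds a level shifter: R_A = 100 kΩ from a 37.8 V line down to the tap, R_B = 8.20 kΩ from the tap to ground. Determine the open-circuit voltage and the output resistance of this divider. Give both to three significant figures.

V_th is the open-circuit tap voltage: 37.8 × 8.20/(100 + 8.20) = 2.86 V.
With the supply zeroed, R_A and R_B appear in parallel from the tap: R_th = R_A‖R_B = (100 × 8.20)/108.2 = 7.58 kΩ.

V_th = 2.86 V, R_th = 7.58 kΩ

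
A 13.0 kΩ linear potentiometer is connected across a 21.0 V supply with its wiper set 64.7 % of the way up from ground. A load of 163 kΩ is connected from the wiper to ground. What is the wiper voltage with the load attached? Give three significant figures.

The wiper splits the pot into (1−α)R = 4.589 kΩ above and αR = 8.411 kΩ below.
Lower section ‖ load = 7.998 kΩ.
V_wiper = 21.0 × 7.998/(4.589 + 7.998) = 13.3 V.

V ≈ 13.3 V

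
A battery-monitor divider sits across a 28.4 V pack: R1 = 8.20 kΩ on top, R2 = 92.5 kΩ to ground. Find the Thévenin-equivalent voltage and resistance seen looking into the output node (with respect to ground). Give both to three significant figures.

V_th = 26.1 V, R_th = 7.53 kΩ

V_th is the open-circuit tap voltage: 28.4 × 92.5/(8.20 + 92.5) = 26.1 V.
With the supply zeroed, R1 and R2 appear in parallel from the tap: R_th = R1‖R2 = (8.20 × 92.5)/100.7 = 7.53 kΩ.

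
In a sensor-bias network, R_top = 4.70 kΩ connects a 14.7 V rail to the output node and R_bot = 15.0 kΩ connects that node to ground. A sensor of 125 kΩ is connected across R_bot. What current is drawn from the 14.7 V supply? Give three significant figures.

I ≈ 0.812 mA

R_bot‖R_L = 13.39 kΩ, so the source sees R_top + R_bot‖R_L = 18.09 kΩ.
I = 14.7 V / 18.09 kΩ = 0.812 mA.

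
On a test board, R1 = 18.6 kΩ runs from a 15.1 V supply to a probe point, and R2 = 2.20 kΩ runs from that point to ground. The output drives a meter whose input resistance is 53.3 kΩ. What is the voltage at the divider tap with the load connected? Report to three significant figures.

The load sits in parallel with R2: R2‖R_L = (2.20 × 53.3) / (2.20 + 53.3) = 2.113 kΩ.
V_out = 15.1 × 2.113 / (18.6 + 2.113) = 15.1 × 2.113/20.71 = 1.54 V.
(Unloaded it would have been 1.60 V.)

V_out ≈ 1.54 V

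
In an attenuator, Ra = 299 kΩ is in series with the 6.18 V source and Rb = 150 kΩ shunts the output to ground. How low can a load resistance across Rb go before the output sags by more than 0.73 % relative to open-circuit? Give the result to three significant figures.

R_L(min) ≈ 13.6 MΩ

Output resistance R_th = Ra‖Rb = (299 × 150)/449.0 = 99.89 kΩ.
The fractional drop is R_th/(R_th + R_L); requiring this ≤ 0.00730 gives R_L ≥ R_th(1/0.00730 − 1) = 99.89 × 136.0 = 13.6 MΩ.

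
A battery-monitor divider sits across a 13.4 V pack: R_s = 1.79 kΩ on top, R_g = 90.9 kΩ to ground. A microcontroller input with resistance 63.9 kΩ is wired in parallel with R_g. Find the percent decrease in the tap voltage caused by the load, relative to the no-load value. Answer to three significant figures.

The divider's output (Thévenin) resistance is R_s‖R_g = 1.755 kΩ.
Fractional drop under load = R_th/(R_th + R_L) = 1.755 / (1.755 + 63.9) = 0.02674.
So the output falls by 2.67 %.

2.67 %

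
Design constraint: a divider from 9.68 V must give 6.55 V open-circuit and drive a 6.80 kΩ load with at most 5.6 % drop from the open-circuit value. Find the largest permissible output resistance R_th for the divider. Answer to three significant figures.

Loading drop = R_th/(R_th + R_L) ≤ 0.0560, so R_th ≤ R_L · ε/(1−ε) = 6.80 kΩ × 0.0560/0.9440 = 403 Ω.

R_th ≤ 403 Ω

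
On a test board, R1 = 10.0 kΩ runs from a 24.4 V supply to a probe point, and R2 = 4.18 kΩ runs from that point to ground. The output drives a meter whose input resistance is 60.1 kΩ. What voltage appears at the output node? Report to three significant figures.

V_out ≈ 6.86 V

The load sits in parallel with R2: R2‖R_L = (4.18 × 60.1) / (4.18 + 60.1) = 3.908 kΩ.
V_out = 24.4 × 3.908 / (10.0 + 3.908) = 24.4 × 3.908/13.91 = 6.86 V.
(Unloaded it would have been 7.19 V.)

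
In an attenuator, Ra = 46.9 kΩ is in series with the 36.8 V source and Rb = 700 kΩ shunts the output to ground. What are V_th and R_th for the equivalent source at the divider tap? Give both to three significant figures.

V_th = 34.5 V, R_th = 44.0 kΩ

V_th is the open-circuit tap voltage: 36.8 × 700/(46.9 + 700) = 34.5 V.
With the supply zeroed, Ra and Rb appear in parallel from the tap: R_th = Ra‖Rb = (46.9 × 700)/746.9 = 44.0 kΩ.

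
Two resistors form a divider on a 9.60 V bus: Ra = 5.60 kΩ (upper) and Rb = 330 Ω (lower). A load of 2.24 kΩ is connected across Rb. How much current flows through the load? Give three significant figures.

I_L ≈ 0.209 mA

Rb‖R_L = 287.6 Ω; V_out = 9.60 × 287.6/5888 = 0.4690 V.
I_L = V_out / R_L = 0.4690 / 2.24 kΩ = 0.209 mA.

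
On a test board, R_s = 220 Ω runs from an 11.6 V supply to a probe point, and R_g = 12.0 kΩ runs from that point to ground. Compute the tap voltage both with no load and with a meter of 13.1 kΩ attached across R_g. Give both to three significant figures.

Unloaded: 11.4 V; loaded: 11.2 V

Open-circuit: V = 11.6 × 12000/(220 + 12000) = 11.4 V.
With the load, R_g becomes R_g‖R_L = 6263 Ω, so V = 11.6 × 6263/6483 = 11.2 V.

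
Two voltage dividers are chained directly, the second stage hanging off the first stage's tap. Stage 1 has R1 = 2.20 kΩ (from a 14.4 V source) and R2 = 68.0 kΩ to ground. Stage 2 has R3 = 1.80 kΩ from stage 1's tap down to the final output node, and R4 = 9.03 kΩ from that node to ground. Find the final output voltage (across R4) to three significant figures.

V_out ≈ 9.72 V

Stage 2 presents R3+R4 = 10.83 kΩ as a load on stage 1's tap.
Stage 1's lower leg becomes R2‖(R3+R4) = 9.342 kΩ, so V_mid = 14.4 × 9.342/11.54 = 11.66 V.
Stage 2 is itself unloaded: V_out = V_mid × R4/(R3+R4) = 11.66 × 9.03/10.83 = 9.72 V.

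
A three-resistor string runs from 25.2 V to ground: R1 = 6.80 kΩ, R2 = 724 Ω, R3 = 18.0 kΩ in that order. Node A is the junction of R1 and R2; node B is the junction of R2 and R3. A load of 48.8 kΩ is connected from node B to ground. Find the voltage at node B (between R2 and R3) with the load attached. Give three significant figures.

At node B, R3 is in parallel with the load: R3‖R_L = 13150 Ω.
Below node A the resistance is R2 + (R3‖R_L) = 13870 Ω, so V_A = 25.2 × 13870/20670 = 16.91 V.
Then V_B = V_A × (R3‖R_L)/(R2 + R3‖R_L) = 16.91 × 13150/13870 = 16.0 V.

V ≈ 16.0 V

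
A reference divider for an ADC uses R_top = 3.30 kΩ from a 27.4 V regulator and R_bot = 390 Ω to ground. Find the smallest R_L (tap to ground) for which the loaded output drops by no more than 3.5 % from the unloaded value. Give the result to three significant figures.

R_L(min) ≈ 9.62 kΩ

Output resistance R_th = R_top‖R_bot = (3300 × 390)/3690 = 348.8 Ω.
The fractional drop is R_th/(R_th + R_L); requiring this ≤ 0.0350 gives R_L ≥ R_th(1/0.0350 − 1) = 348.8 × 27.57 = 9.62 kΩ.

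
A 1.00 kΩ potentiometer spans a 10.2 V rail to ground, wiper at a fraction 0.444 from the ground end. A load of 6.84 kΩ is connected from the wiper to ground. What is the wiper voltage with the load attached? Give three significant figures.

The wiper splits the pot into (1−α)R = 556.0 Ω above and αR = 444.0 Ω below.
Lower section ‖ load = 416.9 Ω.
V_wiper = 10.2 × 416.9/(556.0 + 416.9) = 4.37 V.

V ≈ 4.37 V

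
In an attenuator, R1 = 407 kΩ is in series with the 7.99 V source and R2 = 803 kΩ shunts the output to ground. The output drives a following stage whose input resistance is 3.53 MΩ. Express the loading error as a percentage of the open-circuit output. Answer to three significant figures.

7.11 %

The divider's output (Thévenin) resistance is R1‖R2 = 270.1 kΩ.
Fractional drop under load = R_th/(R_th + R_L) = 270.1 / (270.1 + 3530) = 0.07108.
So the output falls by 7.11 %.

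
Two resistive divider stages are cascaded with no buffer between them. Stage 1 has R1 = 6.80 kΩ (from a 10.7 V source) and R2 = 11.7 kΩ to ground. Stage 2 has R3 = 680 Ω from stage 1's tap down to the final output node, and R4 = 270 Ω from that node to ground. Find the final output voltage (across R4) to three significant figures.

V_out ≈ 0.348 V

Stage 2 presents R3+R4 = 950.0 Ω as a load on stage 1's tap.
Stage 1's lower leg becomes R2‖(R3+R4) = 878.7 Ω, so V_mid = 10.7 × 878.7/7679 = 1.224 V.
Stage 2 is itself unloaded: V_out = V_mid × R4/(R3+R4) = 1.224 × 270/950.0 = 0.348 V.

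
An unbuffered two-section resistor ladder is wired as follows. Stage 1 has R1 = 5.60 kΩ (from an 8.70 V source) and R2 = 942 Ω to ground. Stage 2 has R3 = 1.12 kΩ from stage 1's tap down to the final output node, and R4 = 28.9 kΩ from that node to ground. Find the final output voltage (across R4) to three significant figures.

V_out ≈ 1.17 V

Stage 2 presents R3+R4 = 30020 Ω as a load on stage 1's tap.
Stage 1's lower leg becomes R2‖(R3+R4) = 913.3 Ω, so V_mid = 8.70 × 913.3/6513 = 1.220 V.
Stage 2 is itself unloaded: V_out = V_mid × R4/(R3+R4) = 1.220 × 28900/30020 = 1.17 V.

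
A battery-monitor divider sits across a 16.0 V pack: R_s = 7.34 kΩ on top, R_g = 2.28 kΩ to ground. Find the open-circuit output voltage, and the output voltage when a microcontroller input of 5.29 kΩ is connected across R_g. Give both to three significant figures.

Open-circuit: V = 16.0 × 2.28/(7.34 + 2.28) = 3.79 V.
With the load, R_g becomes R_g‖R_L = 1.593 kΩ, so V = 16.0 × 1.593/8.933 = 2.85 V.

Unloaded: 3.79 V; loaded: 2.85 V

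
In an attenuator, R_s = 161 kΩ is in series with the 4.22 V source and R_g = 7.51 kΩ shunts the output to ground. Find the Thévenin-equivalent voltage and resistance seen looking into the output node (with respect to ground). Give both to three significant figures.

V_th = 0.188 V, R_th = 7.18 kΩ

V_th is the open-circuit tap voltage: 4.22 × 7.51/(161 + 7.51) = 0.188 V.
With the supply zeroed, R_s and R_g appear in parallel from the tap: R_th = R_s‖R_g = (161 × 7.51)/168.5 = 7.18 kΩ.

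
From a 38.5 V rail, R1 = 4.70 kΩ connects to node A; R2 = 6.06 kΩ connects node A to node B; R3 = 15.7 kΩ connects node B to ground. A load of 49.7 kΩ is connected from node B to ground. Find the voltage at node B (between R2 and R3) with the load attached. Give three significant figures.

At node B, R3 is in parallel with the load: R3‖R_L = 11.93 kΩ.
Below node A the resistance is R2 + (R3‖R_L) = 17.99 kΩ, so V_A = 38.5 × 17.99/22.69 = 30.53 V.
Then V_B = V_A × (R3‖R_L)/(R2 + R3‖R_L) = 30.53 × 11.93/17.99 = 20.2 V.

V ≈ 20.2 V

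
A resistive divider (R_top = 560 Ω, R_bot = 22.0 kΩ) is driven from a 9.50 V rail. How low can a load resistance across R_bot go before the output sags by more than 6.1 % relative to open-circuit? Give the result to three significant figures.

Output resistance R_th = R_top‖R_bot = (560 × 22000)/22560 = 546.1 Ω.
The fractional drop is R_th/(R_th + R_L); requiring this ≤ 0.0610 gives R_L ≥ R_th(1/0.0610 − 1) = 546.1 × 15.39 = 8.41 kΩ.

R_L(min) ≈ 8.41 kΩ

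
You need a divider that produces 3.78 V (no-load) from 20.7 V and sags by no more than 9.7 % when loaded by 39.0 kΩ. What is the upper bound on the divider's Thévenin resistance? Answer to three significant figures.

R_th ≤ 4.19 kΩ

Loading drop = R_th/(R_th + R_L) ≤ 0.0970, so R_th ≤ R_L · ε/(1−ε) = 39.0 kΩ × 0.0970/0.9030 = 4.19 kΩ.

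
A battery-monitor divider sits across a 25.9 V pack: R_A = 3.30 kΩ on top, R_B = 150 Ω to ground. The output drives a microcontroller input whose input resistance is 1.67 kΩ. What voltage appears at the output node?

The load sits in parallel with R_B: R_B‖R_L = (150 × 1670) / (150 + 1670) = 137.6 Ω.
V_out = 25.9 × 137.6 / (3300 + 137.6) = 25.9 × 137.6/3438 = 1.04 V.

V_out ≈ 1.04 V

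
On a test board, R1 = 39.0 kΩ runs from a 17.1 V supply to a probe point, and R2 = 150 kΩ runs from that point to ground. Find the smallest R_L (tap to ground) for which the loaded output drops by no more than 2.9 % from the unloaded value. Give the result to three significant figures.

R_L(min) ≈ 1.04 MΩ

Output resistance R_th = R1‖R2 = (39.0 × 150)/189.0 = 30.95 kΩ.
The fractional drop is R_th/(R_th + R_L); requiring this ≤ 0.0290 gives R_L ≥ R_th(1/0.0290 − 1) = 30.95 × 33.48 = 1.04 MΩ.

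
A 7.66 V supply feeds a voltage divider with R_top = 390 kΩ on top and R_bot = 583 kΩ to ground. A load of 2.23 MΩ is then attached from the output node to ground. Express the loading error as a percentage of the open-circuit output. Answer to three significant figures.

Unloaded V = 7.66 × 583/973.0 = 4.5897 V.
Loaded: R_bot‖R_L = 462.2 kΩ, giving V = 7.66 × 462.2/852.2 = 4.1544 V.
Drop = (4.5897 − 4.1544) / 4.5897 = 9.48 %.

9.48 %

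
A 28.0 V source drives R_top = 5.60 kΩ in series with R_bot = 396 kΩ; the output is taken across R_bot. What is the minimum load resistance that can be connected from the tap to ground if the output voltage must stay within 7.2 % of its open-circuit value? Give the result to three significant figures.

R_L(min) ≈ 71.2 kΩ

Output resistance R_th = R_top‖R_bot = (5.60 × 396)/401.6 = 5.522 kΩ.
The fractional drop is R_th/(R_th + R_L); requiring this ≤ 0.0720 gives R_L ≥ R_th(1/0.0720 − 1) = 5.522 × 12.89 = 71.2 kΩ.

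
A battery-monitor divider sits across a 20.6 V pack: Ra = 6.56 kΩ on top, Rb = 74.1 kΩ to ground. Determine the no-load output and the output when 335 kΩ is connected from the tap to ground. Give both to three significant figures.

Unloaded: 18.9 V; loaded: 18.6 V

Open-circuit: V = 20.6 × 74.1/(6.56 + 74.1) = 18.9 V.
With the load, Rb becomes Rb‖R_L = 60.68 kΩ, so V = 20.6 × 60.68/67.24 = 18.6 V.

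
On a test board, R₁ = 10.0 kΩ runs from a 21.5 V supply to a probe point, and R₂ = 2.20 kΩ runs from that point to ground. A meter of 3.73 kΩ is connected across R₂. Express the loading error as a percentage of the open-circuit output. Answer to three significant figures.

32.6 %

Unloaded V = 21.5 × 2.20/12.20 = 3.877 V.
Loaded: R₂‖R_L = 1.384 kΩ, giving V = 21.5 × 1.384/11.38 = 2.614 V.
Drop = (3.877 − 2.614) / 3.877 = 32.6 %.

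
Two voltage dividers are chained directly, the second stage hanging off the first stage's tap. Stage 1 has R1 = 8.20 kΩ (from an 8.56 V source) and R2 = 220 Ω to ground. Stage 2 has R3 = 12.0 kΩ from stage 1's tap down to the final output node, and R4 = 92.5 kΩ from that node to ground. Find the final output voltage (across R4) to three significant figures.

V_out ≈ 0.198 V

Stage 2 presents R3+R4 = 104500 Ω as a load on stage 1's tap.
Stage 1's lower leg becomes R2‖(R3+R4) = 219.5 Ω, so V_mid = 8.56 × 219.5/8420 = 0.2232 V.
Stage 2 is itself unloaded: V_out = V_mid × R4/(R3+R4) = 0.2232 × 92500/104500 = 0.198 V.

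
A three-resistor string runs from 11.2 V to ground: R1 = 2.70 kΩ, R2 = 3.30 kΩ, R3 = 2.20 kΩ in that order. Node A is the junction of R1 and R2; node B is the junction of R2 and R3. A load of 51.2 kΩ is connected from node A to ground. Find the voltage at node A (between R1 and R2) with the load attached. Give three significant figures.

Below node A the series string R2+R3 = 5.500 kΩ sits in parallel with the 51.2 kΩ load: 4.966 kΩ.
V_A = 11.2 × 4.966/(2.70 + 4.966) = 7.26 V.

V ≈ 7.26 V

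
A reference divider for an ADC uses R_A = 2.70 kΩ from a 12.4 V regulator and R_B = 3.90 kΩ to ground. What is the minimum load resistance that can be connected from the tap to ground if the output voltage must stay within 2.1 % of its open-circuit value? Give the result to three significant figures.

Output resistance R_th = R_A‖R_B = (2.70 × 3.90)/6.600 = 1.595 kΩ.
The fractional drop is R_th/(R_th + R_L); requiring this ≤ 0.0210 gives R_L ≥ R_th(1/0.0210 − 1) = 1.595 × 46.62 = 74.4 kΩ.

R_L(min) ≈ 74.4 kΩ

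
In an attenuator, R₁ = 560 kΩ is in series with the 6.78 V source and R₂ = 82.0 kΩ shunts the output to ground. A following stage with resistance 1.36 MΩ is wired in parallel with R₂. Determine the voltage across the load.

The load sits in parallel with R₂: R₂‖R_L = (82.0 × 1360) / (82.0 + 1360) = 77.34 kΩ.
V_out = 6.78 × 77.34 / (560 + 77.34) = 6.78 × 77.34/637.3 = 0.823 V.

V_out ≈ 0.823 V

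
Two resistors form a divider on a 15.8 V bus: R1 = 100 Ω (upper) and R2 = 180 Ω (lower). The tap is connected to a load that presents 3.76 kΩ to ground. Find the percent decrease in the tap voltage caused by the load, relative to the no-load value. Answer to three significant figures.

The divider's output (Thévenin) resistance is R1‖R2 = 64.29 Ω.
Fractional drop under load = R_th/(R_th + R_L) = 64.29 / (64.29 + 3760) = 0.01681.
So the output falls by 1.68 %.

1.68 %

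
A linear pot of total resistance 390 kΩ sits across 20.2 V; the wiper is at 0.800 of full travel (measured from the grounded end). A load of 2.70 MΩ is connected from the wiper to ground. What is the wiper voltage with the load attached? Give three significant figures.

V ≈ 15.8 V

The wiper splits the pot into (1−α)R = 78.00 kΩ above and αR = 312.0 kΩ below.
Lower section ‖ load = 279.7 kΩ.
V_wiper = 20.2 × 279.7/(78.00 + 279.7) = 15.8 V.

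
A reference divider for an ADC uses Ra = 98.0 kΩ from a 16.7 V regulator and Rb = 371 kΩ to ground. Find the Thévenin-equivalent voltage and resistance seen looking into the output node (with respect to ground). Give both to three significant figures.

V_th is the open-circuit tap voltage: 16.7 × 371/(98.0 + 371) = 13.2 V.
With the supply zeroed, Ra and Rb appear in parallel from the tap: R_th = Ra‖Rb = (98.0 × 371)/469.0 = 77.5 kΩ.

V_th = 13.2 V, R_th = 77.5 kΩ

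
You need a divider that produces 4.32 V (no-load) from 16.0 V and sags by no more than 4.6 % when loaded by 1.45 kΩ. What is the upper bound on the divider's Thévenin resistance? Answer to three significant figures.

R_th ≤ 69.9 Ω

Loading drop = R_th/(R_th + R_L) ≤ 0.0460, so R_th ≤ R_L · ε/(1−ε) = 1.45 kΩ × 0.0460/0.9540 = 69.9 Ω.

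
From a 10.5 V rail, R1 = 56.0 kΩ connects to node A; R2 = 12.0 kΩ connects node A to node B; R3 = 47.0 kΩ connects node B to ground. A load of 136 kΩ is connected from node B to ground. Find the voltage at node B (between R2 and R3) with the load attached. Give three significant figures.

At node B, R3 is in parallel with the load: R3‖R_L = 34.93 kΩ.
Below node A the resistance is R2 + (R3‖R_L) = 46.93 kΩ, so V_A = 10.5 × 46.93/102.9 = 4.787 V.
Then V_B = V_A × (R3‖R_L)/(R2 + R3‖R_L) = 4.787 × 34.93/46.93 = 3.56 V.

V ≈ 3.56 V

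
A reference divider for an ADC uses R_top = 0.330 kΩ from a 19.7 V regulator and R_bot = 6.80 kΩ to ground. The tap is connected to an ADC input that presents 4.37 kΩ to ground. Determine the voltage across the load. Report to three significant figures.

V_out ≈ 17.5 V

The load sits in parallel with R_bot: R_bot‖R_L = (6800 × 4370) / (6800 + 4370) = 2660 Ω.
V_out = 19.7 × 2660 / (330 + 2660) = 19.7 × 2660/2990 = 17.5 V.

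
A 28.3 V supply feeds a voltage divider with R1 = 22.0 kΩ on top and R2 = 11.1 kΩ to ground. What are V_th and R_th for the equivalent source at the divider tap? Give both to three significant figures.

V_th is the open-circuit tap voltage: 28.3 × 11.1/(22.0 + 11.1) = 9.49 V.
With the supply zeroed, R1 and R2 appear in parallel from the tap: R_th = R1‖R2 = (22.0 × 11.1)/33.10 = 7.38 kΩ.

V_th = 9.49 V, R_th = 7.38 kΩ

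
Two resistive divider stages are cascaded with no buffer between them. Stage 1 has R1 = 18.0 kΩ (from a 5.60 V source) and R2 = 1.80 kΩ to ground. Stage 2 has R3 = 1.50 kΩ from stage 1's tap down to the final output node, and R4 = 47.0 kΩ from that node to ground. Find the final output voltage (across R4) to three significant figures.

V_out ≈ 0.477 V

Stage 2 presents R3+R4 = 48.50 kΩ as a load on stage 1's tap.
Stage 1's lower leg becomes R2‖(R3+R4) = 1.736 kΩ, so V_mid = 5.60 × 1.736/19.74 = 0.4925 V.
Stage 2 is itself unloaded: V_out = V_mid × R4/(R3+R4) = 0.4925 × 47.0/48.50 = 0.477 V.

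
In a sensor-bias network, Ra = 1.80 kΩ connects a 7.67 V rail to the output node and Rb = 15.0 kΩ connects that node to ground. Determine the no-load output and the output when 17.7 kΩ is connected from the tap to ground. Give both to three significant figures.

Open-circuit: V = 7.67 × 15.0/(1.80 + 15.0) = 6.85 V.
With the load, Rb becomes Rb‖R_L = 8.119 kΩ, so V = 7.67 × 8.119/9.919 = 6.28 V.

Unloaded: 6.85 V; loaded: 6.28 V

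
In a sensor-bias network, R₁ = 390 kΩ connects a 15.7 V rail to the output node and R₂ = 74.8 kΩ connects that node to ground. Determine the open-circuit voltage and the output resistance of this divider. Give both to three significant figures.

V_th is the open-circuit tap voltage: 15.7 × 74.8/(390 + 74.8) = 2.53 V.
With the supply zeroed, R₁ and R₂ appear in parallel from the tap: R_th = R₁‖R₂ = (390 × 74.8)/464.8 = 62.8 kΩ.

V_th = 2.53 V, R_th = 62.8 kΩ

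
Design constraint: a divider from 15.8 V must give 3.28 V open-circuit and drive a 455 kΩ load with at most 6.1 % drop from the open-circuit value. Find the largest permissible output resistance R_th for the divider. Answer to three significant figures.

Loading drop = R_th/(R_th + R_L) ≤ 0.0610, so R_th ≤ R_L · ε/(1−ε) = 455 kΩ × 0.0610/0.9390 = 29.6 kΩ.

R_th ≤ 29.6 kΩ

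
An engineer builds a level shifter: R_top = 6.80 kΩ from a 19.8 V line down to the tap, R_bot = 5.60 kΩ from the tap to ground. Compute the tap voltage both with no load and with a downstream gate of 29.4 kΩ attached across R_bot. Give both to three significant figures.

Open-circuit: V = 19.8 × 5.60/(6.80 + 5.60) = 8.94 V.
With the load, R_bot becomes R_bot‖R_L = 4.704 kΩ, so V = 19.8 × 4.704/11.50 = 8.10 V.

Unloaded: 8.94 V; loaded: 8.10 V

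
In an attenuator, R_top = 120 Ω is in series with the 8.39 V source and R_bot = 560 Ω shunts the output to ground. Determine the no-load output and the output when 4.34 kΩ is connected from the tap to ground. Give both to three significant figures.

Unloaded: 6.91 V; loaded: 6.76 V

Open-circuit: V = 8.39 × 560/(120 + 560) = 6.91 V.
With the load, R_bot becomes R_bot‖R_L = 496.0 Ω, so V = 8.39 × 496.0/616.0 = 6.76 V.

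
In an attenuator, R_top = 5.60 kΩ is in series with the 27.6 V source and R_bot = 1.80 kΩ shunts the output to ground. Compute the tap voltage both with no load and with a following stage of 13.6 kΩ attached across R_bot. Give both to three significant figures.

Unloaded: 6.71 V; loaded: 6.10 V

Open-circuit: V = 27.6 × 1.80/(5.60 + 1.80) = 6.71 V.
With the load, R_bot becomes R_bot‖R_L = 1.590 kΩ, so V = 27.6 × 1.590/7.190 = 6.10 V.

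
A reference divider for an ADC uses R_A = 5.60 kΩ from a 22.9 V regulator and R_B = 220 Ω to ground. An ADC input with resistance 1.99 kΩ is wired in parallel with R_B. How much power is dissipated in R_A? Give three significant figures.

Total resistance from the source is R_A + (R_B‖R_L) = 5798 Ω, so I = 22.9/5798 Ω = 3.950 mA.
P = I²·R_A = (3.950 mA)² × 5.60 kΩ = 87.4 mW.

P ≈ 87.4 mW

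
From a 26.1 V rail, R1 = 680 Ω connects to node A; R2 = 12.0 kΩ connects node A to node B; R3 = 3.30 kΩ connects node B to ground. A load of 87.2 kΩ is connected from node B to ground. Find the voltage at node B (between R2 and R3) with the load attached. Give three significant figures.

At node B, R3 is in parallel with the load: R3‖R_L = 3180 Ω.
Below node A the resistance is R2 + (R3‖R_L) = 15180 Ω, so V_A = 26.1 × 15180/15860 = 24.98 V.
Then V_B = V_A × (R3‖R_L)/(R2 + R3‖R_L) = 24.98 × 3180/15180 = 5.23 V.

V ≈ 5.23 V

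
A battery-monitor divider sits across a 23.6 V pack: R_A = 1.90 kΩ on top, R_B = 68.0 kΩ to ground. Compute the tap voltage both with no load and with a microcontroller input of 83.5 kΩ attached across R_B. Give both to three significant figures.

Open-circuit: V = 23.6 × 68.0/(1.90 + 68.0) = 23.0 V.
With the load, R_B becomes R_B‖R_L = 37.48 kΩ, so V = 23.6 × 37.48/39.38 = 22.5 V.

Unloaded: 23.0 V; loaded: 22.5 V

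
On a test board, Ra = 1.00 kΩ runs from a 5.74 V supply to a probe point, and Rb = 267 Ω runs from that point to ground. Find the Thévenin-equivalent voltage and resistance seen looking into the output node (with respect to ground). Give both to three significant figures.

V_th is the open-circuit tap voltage: 5.74 × 267/(1000 + 267) = 1.21 V.
With the supply zeroed, Ra and Rb appear in parallel from the tap: R_th = Ra‖Rb = (1000 × 267)/1267 = 211 Ω.

V_th = 1.21 V, R_th = 211 Ω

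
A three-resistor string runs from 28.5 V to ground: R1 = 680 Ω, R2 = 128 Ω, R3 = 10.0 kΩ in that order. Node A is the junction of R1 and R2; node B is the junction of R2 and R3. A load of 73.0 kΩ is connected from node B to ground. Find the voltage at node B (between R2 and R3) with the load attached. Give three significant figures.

V ≈ 26.1 V

At node B, R3 is in parallel with the load: R3‖R_L = 8795 Ω.
Below node A the resistance is R2 + (R3‖R_L) = 8923 Ω, so V_A = 28.5 × 8923/9603 = 26.48 V.
Then V_B = V_A × (R3‖R_L)/(R2 + R3‖R_L) = 26.48 × 8795/8923 = 26.1 V.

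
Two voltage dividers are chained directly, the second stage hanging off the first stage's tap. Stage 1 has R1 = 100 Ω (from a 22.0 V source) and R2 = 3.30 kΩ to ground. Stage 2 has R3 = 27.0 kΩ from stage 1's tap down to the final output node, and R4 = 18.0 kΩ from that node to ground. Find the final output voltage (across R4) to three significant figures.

V_out ≈ 8.52 V

Stage 2 presents R3+R4 = 45000 Ω as a load on stage 1's tap.
Stage 1's lower leg becomes R2‖(R3+R4) = 3075 Ω, so V_mid = 22.0 × 3075/3175 = 21.31 V.
Stage 2 is itself unloaded: V_out = V_mid × R4/(R3+R4) = 21.31 × 18000/45000 = 8.52 V.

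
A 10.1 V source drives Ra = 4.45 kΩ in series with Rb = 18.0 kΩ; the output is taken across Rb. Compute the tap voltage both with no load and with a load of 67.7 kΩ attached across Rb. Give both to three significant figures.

Open-circuit: V = 10.1 × 18.0/(4.45 + 18.0) = 8.10 V.
With the load, Rb becomes Rb‖R_L = 14.22 kΩ, so V = 10.1 × 14.22/18.67 = 7.69 V.

Unloaded: 8.10 V; loaded: 7.69 V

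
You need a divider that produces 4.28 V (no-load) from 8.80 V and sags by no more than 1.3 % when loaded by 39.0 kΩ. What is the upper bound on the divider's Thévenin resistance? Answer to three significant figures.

R_th ≤ 514 Ω

Loading drop = R_th/(R_th + R_L) ≤ 0.0130, so R_th ≤ R_L · ε/(1−ε) = 39.0 kΩ × 0.0130/0.9870 = 514 Ω.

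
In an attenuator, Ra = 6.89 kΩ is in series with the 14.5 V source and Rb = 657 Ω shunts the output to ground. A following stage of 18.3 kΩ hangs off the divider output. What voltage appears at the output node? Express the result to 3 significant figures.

V_out ≈ 1.22 V

The load sits in parallel with Rb: Rb‖R_L = (657 × 18300) / (657 + 18300) = 634.2 Ω.
V_out = 14.5 × 634.2 / (6890 + 634.2) = 14.5 × 634.2/7524 = 1.22 V.
(Unloaded it would have been 1.26 V.)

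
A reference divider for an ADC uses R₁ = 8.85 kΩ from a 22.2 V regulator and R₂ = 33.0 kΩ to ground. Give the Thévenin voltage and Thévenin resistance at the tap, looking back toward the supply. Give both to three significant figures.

V_th is the open-circuit tap voltage: 22.2 × 33.0/(8.85 + 33.0) = 17.5 V.
With the supply zeroed, R₁ and R₂ appear in parallel from the tap: R_th = R₁‖R₂ = (8.85 × 33.0)/41.85 = 6.98 kΩ.

V_th = 17.5 V, R_th = 6.98 kΩ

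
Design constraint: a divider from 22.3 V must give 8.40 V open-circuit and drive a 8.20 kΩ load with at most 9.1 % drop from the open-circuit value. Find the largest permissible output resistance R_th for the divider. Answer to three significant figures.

R_th ≤ 821 Ω

Loading drop = R_th/(R_th + R_L) ≤ 0.0910, so R_th ≤ R_L · ε/(1−ε) = 8.20 kΩ × 0.0910/0.9090 = 821 Ω.
(Any R1, R2 with R2/(R1+R2) = 0.377 and R1‖R2 ≤ 821 Ω will meet the spec.)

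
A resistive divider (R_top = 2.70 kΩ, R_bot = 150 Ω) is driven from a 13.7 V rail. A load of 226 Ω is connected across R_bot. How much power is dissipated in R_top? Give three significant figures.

P ≈ 65.1 mW

Total resistance from the source is R_top + (R_bot‖R_L) = 2790 Ω, so I = 13.7/2790 Ω = 4.910 mA.
P = I²·R_top = (4.910 mA)² × 2.70 kΩ = 65.1 mW.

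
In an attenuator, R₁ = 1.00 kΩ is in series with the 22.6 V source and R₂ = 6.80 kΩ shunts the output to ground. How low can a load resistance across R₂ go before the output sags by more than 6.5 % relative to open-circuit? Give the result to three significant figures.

R_L(min) ≈ 12.5 kΩ

Output resistance R_th = R₁‖R₂ = (1000 × 6800)/7800 = 871.8 Ω.
The fractional drop is R_th/(R_th + R_L); requiring this ≤ 0.0650 gives R_L ≥ R_th(1/0.0650 − 1) = 871.8 × 14.38 = 12.5 kΩ.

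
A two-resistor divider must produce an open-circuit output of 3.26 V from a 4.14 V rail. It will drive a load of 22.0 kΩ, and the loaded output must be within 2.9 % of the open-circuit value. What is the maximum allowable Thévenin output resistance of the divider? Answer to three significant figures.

Loading drop = R_th/(R_th + R_L) ≤ 0.0290, so R_th ≤ R_L · ε/(1−ε) = 22.0 kΩ × 0.0290/0.9710 = 657 Ω.
(Any R1, R2 with R2/(R1+R2) = 0.787 and R1‖R2 ≤ 657 Ω will meet the spec.)

R_th ≤ 657 Ω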